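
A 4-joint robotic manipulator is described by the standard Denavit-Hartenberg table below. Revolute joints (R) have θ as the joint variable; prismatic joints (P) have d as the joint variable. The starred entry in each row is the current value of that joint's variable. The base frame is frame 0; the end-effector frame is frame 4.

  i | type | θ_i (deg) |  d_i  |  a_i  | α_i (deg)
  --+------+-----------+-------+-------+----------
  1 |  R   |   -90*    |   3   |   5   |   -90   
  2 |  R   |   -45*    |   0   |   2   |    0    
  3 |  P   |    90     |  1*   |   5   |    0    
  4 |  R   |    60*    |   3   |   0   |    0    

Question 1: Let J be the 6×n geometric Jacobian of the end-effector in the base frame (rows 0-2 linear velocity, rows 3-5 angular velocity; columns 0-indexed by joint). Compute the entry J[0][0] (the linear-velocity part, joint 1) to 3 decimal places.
9.950

axis z_0 = ẑ; lever o_n−o_0 = (4.0000,-9.9497,0.8787)
cross product → J_v[:, 0] = (9.9497,4.0000,-0.0000)
J_ω[:, 0] = z_0
entry J[0][0] = 9.9497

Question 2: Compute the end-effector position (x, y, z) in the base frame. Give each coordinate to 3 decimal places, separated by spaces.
4.000 -9.950 0.879

after link 1: o_1 = (0.0000, -5.0000, 3.0000)
after link 2: o_2 = (0.0000, -6.4142, 4.4142)
after link 3: o_3 = (1.0000, -9.9497, 0.8787)
after link 4: o_4 = (4.0000, -9.9497, 0.8787)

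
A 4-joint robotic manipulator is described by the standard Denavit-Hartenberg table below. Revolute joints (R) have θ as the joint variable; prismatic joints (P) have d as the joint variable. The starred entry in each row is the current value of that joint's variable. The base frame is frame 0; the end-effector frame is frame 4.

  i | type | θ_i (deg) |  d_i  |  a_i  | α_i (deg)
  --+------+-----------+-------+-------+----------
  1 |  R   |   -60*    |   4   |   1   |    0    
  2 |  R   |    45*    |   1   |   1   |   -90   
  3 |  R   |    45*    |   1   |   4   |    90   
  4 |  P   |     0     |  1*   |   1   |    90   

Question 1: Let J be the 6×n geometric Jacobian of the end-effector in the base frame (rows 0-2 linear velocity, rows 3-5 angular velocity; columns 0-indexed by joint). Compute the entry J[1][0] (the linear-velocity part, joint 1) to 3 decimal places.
5.823

axis z_0 = ẑ; lever o_n−o_0 = (5.8228,-1.2570,2.1716)
cross product → J_v[:, 0] = (1.2570,5.8228,-0.0000)
J_ω[:, 0] = z_0
entry J[1][0] = 5.8228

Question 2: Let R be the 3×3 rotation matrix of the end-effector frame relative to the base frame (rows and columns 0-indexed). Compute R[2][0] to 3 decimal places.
-0.707

End-effector x-axis (col 0 of R) = (0.6830,-0.1830,-0.7071)
R[2][0] = -0.7071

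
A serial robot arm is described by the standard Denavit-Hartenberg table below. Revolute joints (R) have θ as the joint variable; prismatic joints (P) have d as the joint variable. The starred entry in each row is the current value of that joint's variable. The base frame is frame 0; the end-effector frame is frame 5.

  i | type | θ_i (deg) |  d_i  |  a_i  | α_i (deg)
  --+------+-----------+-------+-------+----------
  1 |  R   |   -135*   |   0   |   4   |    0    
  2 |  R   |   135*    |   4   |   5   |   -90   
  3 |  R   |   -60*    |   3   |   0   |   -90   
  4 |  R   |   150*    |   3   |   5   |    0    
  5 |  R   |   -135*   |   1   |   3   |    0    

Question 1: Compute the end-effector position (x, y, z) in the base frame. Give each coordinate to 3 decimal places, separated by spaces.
4.919 -3.105 0.760

after link 1: o_1 = (-2.8284, -2.8284, 0.0000)
after link 2: o_2 = (2.1716, -2.8284, 4.0000)
after link 3: o_3 = (2.1716, 0.1716, 4.0000)
after link 4: o_4 = (2.6046, -2.3284, -1.2500)
after link 5: o_5 = (4.9195, -3.1049, 0.7595)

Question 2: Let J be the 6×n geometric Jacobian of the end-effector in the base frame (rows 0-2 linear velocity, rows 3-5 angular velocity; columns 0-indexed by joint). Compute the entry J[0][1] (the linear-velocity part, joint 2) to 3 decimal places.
0.276

axis z_1 = (0.0000,0.0000,1.0000); lever o_n−o_1 = (7.7479,-0.2765,0.7595)
cross product → J_v[:, 1] = (0.2765,7.7479,-0.0000)
J_ω[:, 1] = z_1
entry J[0][1] = 0.2765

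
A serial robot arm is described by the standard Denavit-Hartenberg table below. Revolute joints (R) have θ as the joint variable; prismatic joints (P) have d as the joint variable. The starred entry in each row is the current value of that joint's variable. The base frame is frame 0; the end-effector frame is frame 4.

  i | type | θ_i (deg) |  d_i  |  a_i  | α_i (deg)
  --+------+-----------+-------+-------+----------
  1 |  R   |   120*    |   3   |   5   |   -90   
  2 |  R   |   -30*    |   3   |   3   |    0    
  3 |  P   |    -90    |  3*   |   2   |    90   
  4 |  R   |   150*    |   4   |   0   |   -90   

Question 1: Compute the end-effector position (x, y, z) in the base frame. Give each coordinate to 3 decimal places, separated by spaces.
-6.763 -0.286 4.232

after link 1: o_1 = (-2.5000, 4.3301, 3.0000)
after link 2: o_2 = (-6.3971, 5.0801, 4.5000)
after link 3: o_3 = (-8.4952, 2.7141, 6.2321)
after link 4: o_4 = (-6.7631, -0.2859, 4.2321)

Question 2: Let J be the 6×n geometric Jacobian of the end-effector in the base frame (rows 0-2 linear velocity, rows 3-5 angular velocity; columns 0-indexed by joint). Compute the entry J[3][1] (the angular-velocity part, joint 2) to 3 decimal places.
axis z_1 = (-0.8660,-0.5000,0.0000); lever o_n−o_1 = (-4.2631,-4.6160,1.2321)
cross product → J_v[:, 1] = (-0.6160,1.0670,1.8660)
J_ω[:, 1] = z_1
entry J[3][1] = -0.8660

-0.866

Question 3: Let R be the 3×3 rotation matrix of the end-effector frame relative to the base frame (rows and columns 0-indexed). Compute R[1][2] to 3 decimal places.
End-effector z-axis (col 2 of R) = (0.6250,0.6495,-0.4330)
R[1][2] = 0.6495

0.650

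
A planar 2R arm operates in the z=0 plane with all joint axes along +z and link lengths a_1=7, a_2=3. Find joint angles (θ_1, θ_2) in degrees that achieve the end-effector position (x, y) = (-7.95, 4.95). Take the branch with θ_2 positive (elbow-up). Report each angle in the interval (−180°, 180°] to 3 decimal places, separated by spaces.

135.003 44.987

cos θ_2 = (87.7050−7²−3²)/(2·7·3) = 0.7073; θ_2 = 44.9874° (elbow-up)
β = atan2(4.9500,-7.9500) = 148.0919°; ψ = atan2(2.1209,9.1218) = 13.0890°
θ_1 = β − ψ = 135.0029°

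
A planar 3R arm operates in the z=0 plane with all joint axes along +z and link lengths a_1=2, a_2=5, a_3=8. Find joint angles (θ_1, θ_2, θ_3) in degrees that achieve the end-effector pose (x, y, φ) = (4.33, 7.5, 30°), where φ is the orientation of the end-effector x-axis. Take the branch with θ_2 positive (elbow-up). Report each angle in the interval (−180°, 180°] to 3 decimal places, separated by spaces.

wrist centre = target − a_3·(cos φ, sin φ) = (-2.5982, 3.5000)
cos θ_2 = (19.0007−2²−5²)/(2·2·5) = -0.5000; θ_2 = 119.9978° (elbow-up)
β = atan2(3.5000,-2.5982) = 126.5881°; ψ = atan2(4.3302,-0.4998) = 96.5845°
θ_1 = β − ψ = 30.0036°
θ_3 = φ − θ_1 − θ_2 = -120.0015° (wrapped to (-180°,180°])

30.004 119.998 -120.001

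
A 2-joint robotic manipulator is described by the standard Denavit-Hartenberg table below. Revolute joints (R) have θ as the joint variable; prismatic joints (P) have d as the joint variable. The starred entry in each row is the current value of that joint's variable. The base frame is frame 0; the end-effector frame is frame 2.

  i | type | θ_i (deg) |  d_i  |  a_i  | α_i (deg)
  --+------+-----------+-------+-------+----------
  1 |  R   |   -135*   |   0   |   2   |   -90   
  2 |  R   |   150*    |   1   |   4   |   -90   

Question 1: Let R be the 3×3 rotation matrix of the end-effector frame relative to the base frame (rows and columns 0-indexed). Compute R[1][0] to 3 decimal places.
0.612

End-effector x-axis (col 0 of R) = (0.6124,0.6124,-0.5000)
R[1][0] = 0.6124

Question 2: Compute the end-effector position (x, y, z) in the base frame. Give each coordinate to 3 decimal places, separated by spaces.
1.742 0.328 -2.000

after link 1: o_1 = (-1.4142, -1.4142, 0.0000)
after link 2: o_2 = (1.7424, 0.3282, -2.0000)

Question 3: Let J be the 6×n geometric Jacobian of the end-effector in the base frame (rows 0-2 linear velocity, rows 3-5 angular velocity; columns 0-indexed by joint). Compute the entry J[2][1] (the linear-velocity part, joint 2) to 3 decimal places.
3.464

axis z_1 = (0.7071,-0.7071,0.0000); lever o_n−o_1 = (3.1566,1.7424,-2.0000)
cross product → J_v[:, 1] = (1.4142,1.4142,3.4641)
J_ω[:, 1] = z_1
entry J[2][1] = 3.4641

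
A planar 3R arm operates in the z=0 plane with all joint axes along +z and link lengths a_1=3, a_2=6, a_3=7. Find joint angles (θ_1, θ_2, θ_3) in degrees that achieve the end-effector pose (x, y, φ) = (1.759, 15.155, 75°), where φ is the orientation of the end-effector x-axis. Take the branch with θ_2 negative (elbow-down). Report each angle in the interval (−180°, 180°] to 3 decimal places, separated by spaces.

120.724 -45.004 -0.720

wrist centre = target − a_3·(cos φ, sin φ) = (-0.0527, 8.3935)
cos θ_2 = (70.4539−3²−6²)/(2·3·6) = 0.7071; θ_2 = -45.0043° (elbow-down)
β = atan2(8.3935,-0.0527) = 90.3600°; ψ = atan2(-4.2430,7.2423) = -30.3641°
θ_1 = β − ψ = 120.7241°
θ_3 = φ − θ_1 − θ_2 = -0.7198° (wrapped to (-180°,180°])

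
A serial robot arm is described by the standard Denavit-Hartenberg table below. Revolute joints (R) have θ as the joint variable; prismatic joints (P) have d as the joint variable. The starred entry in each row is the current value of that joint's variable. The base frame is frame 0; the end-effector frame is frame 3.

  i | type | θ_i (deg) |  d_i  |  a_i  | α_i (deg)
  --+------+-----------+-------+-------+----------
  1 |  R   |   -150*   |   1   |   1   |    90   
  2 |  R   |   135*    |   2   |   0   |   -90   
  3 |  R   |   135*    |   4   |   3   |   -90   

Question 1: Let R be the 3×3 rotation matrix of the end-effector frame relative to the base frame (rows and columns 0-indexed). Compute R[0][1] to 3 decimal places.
-0.612

End-effector y-axis (col 1 of R) = (-0.6124,-0.3536,0.7071)
R[0][1] = -0.6124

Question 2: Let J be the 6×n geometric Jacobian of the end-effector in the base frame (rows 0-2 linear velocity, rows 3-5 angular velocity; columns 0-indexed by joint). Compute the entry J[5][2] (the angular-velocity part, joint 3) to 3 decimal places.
-0.707

axis z_2 = (0.6124,0.3536,-0.7071); lever o_n−o_2 = (2.2111,-1.1729,-4.3284)
cross product → J_v[:, 2] = (-2.3597,1.0871,-1.5000)
J_ω[:, 2] = z_2
entry J[5][2] = -0.7071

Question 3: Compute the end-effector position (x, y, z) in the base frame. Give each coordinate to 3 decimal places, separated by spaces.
after link 1: o_1 = (-0.8660, -0.5000, 1.0000)
after link 2: o_2 = (-1.8660, 1.2321, 1.0000)
after link 3: o_3 = (0.3451, 0.0591, -3.3284)

0.345 0.059 -3.328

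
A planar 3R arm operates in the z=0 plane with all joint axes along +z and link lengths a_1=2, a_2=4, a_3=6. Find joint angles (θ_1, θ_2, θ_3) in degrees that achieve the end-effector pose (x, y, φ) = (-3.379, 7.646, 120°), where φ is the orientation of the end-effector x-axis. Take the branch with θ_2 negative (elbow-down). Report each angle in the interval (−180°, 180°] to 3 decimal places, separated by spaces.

wrist centre = target − a_3·(cos φ, sin φ) = (-0.3790, 2.4498)
cos θ_2 = (6.1454−2²−4²)/(2·2·4) = -0.8659; θ_2 = -149.9871° (elbow-down)
β = atan2(2.4498,-0.3790) = 98.7941°; ψ = atan2(-2.0008,-1.4637) = -126.1870°
θ_1 = β − ψ = 224.9811°
θ_3 = φ − θ_1 − θ_2 = 45.0060° (wrapped to (-180°,180°])

-135.019 -149.987 45.006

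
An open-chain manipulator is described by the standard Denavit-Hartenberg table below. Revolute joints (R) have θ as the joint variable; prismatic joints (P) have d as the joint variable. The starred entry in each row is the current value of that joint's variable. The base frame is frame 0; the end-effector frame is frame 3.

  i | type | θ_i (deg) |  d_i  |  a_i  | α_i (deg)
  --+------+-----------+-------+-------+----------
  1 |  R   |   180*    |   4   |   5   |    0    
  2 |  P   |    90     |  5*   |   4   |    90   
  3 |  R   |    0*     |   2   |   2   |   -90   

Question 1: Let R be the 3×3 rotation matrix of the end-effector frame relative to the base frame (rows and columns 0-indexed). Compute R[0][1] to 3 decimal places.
End-effector y-axis (col 1 of R) = (1.0000,-0.0000,0.0000)
R[0][1] = 1.0000

1.000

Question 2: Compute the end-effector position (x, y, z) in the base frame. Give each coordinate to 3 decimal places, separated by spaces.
-7.000 -6.000 9.000

after link 1: o_1 = (-5.0000, 0.0000, 4.0000)
after link 2: o_2 = (-5.0000, -4.0000, 9.0000)
after link 3: o_3 = (-7.0000, -6.0000, 9.0000)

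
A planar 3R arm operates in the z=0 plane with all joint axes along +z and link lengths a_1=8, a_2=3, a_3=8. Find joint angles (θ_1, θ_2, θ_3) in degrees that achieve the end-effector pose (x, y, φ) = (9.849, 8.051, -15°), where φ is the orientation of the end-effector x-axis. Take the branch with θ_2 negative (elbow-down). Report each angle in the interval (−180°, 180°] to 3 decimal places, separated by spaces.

wrist centre = target − a_3·(cos φ, sin φ) = (2.1216, 10.1216)
cos θ_2 = (106.9470−8²−3²)/(2·8·3) = 0.7072; θ_2 = -44.9901° (elbow-down)
β = atan2(10.1216,2.1216) = 78.1615°; ψ = atan2(-2.1210,10.1217) = -11.8348°
θ_1 = β − ψ = 89.9964°
θ_3 = φ − θ_1 − θ_2 = -60.0063° (wrapped to (-180°,180°])

89.996 -44.990 -60.006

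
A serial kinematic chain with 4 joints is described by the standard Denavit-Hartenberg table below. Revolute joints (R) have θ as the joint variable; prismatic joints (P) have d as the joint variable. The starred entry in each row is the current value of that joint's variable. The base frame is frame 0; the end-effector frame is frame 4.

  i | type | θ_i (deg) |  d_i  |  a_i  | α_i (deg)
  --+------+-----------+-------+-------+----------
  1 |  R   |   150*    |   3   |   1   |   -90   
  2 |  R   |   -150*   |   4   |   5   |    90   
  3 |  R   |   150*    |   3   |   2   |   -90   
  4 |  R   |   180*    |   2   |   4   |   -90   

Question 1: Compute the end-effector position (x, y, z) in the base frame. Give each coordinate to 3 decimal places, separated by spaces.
4.098 -3.830 3.268

after link 1: o_1 = (-0.8660, 0.5000, 3.0000)
after link 2: o_2 = (0.8840, -5.1292, 5.5000)
after link 3: o_3 = (0.3840, -5.9952, 2.0359)
after link 4: o_4 = (4.0981, -3.8301, 3.2679)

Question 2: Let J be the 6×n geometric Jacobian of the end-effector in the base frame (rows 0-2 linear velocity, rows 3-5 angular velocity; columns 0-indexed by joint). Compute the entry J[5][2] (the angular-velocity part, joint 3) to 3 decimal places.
-0.866

axis z_2 = (0.4330,-0.2500,-0.8660); lever o_n−o_2 = (3.2141,1.2990,-2.2321)
cross product → J_v[:, 2] = (1.6830,-1.8170,1.3660)
J_ω[:, 2] = z_2
entry J[5][2] = -0.8660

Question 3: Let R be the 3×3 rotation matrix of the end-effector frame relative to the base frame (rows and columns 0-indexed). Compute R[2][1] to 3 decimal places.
0.250

End-effector y-axis (col 1 of R) = (-0.0580,-0.9665,0.2500)
R[2][1] = 0.2500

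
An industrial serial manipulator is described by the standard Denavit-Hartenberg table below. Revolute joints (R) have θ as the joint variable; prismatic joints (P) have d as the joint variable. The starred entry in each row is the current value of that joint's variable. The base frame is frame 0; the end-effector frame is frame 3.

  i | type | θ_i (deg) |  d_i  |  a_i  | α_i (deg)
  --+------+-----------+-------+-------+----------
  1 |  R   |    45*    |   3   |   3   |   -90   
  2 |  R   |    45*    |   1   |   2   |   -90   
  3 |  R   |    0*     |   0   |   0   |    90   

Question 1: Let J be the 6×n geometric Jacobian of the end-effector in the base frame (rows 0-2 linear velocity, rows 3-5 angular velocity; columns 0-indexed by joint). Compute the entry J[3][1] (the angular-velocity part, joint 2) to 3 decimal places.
axis z_1 = (-0.7071,0.7071,0.0000); lever o_n−o_1 = (0.2929,1.7071,-1.4142)
cross product → J_v[:, 1] = (-1.0000,-1.0000,-1.4142)
J_ω[:, 1] = z_1
entry J[3][1] = -0.7071

-0.707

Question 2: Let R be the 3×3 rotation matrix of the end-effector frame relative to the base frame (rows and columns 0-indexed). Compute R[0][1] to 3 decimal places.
End-effector y-axis (col 1 of R) = (-0.5000,-0.5000,-0.7071)
R[0][1] = -0.5000

-0.500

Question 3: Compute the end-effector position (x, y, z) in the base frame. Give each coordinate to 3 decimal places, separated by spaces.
2.414 3.828 1.586

after link 1: o_1 = (2.1213, 2.1213, 3.0000)
after link 2: o_2 = (2.4142, 3.8284, 1.5858)
after link 3: o_3 = (2.4142, 3.8284, 1.5858)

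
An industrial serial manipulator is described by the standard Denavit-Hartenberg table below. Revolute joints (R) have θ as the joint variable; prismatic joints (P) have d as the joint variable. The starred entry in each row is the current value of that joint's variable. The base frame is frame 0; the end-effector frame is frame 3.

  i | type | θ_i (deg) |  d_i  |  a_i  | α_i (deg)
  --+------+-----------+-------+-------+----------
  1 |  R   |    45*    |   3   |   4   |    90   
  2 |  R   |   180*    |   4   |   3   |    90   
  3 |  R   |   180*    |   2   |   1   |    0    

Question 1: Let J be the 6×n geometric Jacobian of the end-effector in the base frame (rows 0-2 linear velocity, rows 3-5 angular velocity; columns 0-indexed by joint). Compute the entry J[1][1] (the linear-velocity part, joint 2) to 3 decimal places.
axis z_1 = (0.7071,-0.7071,0.0000); lever o_n−o_1 = (1.4142,-4.2426,2.0000)
cross product → J_v[:, 1] = (-1.4142,-1.4142,-2.0000)
J_ω[:, 1] = z_1
entry J[1][1] = -1.4142

-1.414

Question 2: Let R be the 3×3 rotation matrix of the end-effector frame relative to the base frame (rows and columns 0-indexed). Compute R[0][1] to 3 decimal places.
End-effector y-axis (col 1 of R) = (-0.7071,0.7071,-0.0000)
R[0][1] = -0.7071

-0.707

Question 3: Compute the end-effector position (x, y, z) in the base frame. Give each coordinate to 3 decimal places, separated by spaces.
4.243 -1.414 5.000

after link 1: o_1 = (2.8284, 2.8284, 3.0000)
after link 2: o_2 = (3.5355, -2.1213, 3.0000)
after link 3: o_3 = (4.2426, -1.4142, 5.0000)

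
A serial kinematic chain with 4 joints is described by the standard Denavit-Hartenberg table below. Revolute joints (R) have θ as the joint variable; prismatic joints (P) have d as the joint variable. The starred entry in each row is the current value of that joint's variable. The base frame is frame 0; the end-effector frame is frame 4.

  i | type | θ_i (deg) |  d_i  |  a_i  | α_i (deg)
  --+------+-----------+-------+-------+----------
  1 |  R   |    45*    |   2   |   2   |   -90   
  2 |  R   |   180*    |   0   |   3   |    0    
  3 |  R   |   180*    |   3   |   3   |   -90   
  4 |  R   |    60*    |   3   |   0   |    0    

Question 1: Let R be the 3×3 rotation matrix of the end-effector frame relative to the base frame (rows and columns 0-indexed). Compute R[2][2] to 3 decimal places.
-1.000

End-effector z-axis (col 2 of R) = (0.0000,0.0000,-1.0000)
R[2][2] = -1.0000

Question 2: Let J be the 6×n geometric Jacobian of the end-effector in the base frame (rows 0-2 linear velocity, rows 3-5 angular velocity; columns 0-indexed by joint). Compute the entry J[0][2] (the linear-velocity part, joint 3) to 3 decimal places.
-2.121

axis z_2 = (-0.7071,0.7071,0.0000); lever o_n−o_2 = (0.0000,4.2426,-3.0000)
cross product → J_v[:, 2] = (-2.1213,-2.1213,-3.0000)
J_ω[:, 2] = z_2
entry J[0][2] = -2.1213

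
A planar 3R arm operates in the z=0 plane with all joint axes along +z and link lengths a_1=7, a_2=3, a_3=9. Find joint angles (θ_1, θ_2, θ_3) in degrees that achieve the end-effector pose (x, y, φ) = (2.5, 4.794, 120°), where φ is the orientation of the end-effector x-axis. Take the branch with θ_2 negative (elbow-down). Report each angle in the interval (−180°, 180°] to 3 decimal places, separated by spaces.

wrist centre = target − a_3·(cos φ, sin φ) = (7.0000, -3.0002)
cos θ_2 = (58.0014−7²−3²)/(2·7·3) = 0.0000; θ_2 = -89.9981° (elbow-down)
β = atan2(-3.0002,7.0000) = -23.2002°; ψ = atan2(-3.0000,7.0001) = -23.1983°
θ_1 = β − ψ = -0.0019°
θ_3 = φ − θ_1 − θ_2 = -150.0000° (wrapped to (-180°,180°])

-0.002 -89.998 -150.000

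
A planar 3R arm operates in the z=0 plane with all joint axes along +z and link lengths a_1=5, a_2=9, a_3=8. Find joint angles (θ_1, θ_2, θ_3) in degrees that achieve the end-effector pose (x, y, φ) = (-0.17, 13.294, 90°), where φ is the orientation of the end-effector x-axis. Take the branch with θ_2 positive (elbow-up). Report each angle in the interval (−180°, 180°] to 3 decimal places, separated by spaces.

wrist centre = target − a_3·(cos φ, sin φ) = (-0.1700, 5.2940)
cos θ_2 = (28.0553−5²−9²)/(2·5·9) = -0.8661; θ_2 = 150.0030° (elbow-up)
β = atan2(5.2940,-0.1700) = 91.8392°; ψ = atan2(4.4996,-2.7945) = 121.8423°
θ_1 = β − ψ = -30.0031°
θ_3 = φ − θ_1 − θ_2 = -29.9999° (wrapped to (-180°,180°])

-30.003 150.003 -30.000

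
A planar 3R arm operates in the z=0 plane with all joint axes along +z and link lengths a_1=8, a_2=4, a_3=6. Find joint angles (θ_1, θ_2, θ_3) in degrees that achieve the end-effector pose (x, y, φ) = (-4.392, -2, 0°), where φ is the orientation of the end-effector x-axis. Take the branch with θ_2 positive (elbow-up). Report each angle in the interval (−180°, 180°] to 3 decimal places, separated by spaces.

wrist centre = target − a_3·(cos φ, sin φ) = (-10.3920, -2.0000)
cos θ_2 = (111.9937−8²−4²)/(2·8·4) = 0.4999; θ_2 = 60.0065° (elbow-up)
β = atan2(-2.0000,-10.3920) = -169.1063°; ψ = atan2(3.4643,9.9996) = 19.1085°
θ_1 = β − ψ = -188.2148°
θ_3 = φ − θ_1 − θ_2 = 128.2082° (wrapped to (-180°,180°])

171.785 60.007 128.208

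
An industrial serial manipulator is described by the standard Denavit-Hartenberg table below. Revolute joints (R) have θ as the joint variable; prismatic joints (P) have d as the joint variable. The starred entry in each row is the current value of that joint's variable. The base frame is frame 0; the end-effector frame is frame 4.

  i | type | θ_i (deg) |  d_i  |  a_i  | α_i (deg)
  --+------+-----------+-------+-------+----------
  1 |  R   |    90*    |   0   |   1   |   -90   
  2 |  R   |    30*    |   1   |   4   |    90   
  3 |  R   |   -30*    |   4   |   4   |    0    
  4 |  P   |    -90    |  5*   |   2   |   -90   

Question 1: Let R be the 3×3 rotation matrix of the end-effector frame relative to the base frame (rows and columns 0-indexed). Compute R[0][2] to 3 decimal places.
End-effector z-axis (col 2 of R) = (0.5000,0.7500,-0.4330)
R[0][2] = 0.5000

0.500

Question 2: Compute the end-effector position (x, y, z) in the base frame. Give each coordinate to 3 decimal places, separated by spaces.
2.732 11.098 4.562

after link 1: o_1 = (0.0000, 1.0000, 0.0000)
after link 2: o_2 = (-1.0000, 4.4641, -2.0000)
after link 3: o_3 = (1.0000, 9.4641, -0.2679)
after link 4: o_4 = (2.7321, 11.0981, 4.5622)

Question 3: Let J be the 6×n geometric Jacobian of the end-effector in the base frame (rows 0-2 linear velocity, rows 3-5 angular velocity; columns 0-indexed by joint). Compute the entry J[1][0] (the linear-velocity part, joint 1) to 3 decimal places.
2.732

axis z_0 = ẑ; lever o_n−o_0 = (2.7321,11.0981,4.5622)
cross product → J_v[:, 0] = (-11.0981,2.7321,0.0000)
J_ω[:, 0] = z_0
entry J[1][0] = 2.7321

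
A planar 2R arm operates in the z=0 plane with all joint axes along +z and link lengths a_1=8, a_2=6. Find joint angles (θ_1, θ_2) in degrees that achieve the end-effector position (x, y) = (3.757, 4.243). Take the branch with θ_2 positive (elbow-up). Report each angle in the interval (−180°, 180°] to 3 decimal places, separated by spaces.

0.005 135.000

cos θ_2 = (32.1181−8²−6²)/(2·8·6) = -0.7071; θ_2 = 134.9997° (elbow-up)
β = atan2(4.2430,3.7570) = 48.4764°; ψ = atan2(4.2427,3.7574) = 48.4713°
θ_1 = β − ψ = 0.0051°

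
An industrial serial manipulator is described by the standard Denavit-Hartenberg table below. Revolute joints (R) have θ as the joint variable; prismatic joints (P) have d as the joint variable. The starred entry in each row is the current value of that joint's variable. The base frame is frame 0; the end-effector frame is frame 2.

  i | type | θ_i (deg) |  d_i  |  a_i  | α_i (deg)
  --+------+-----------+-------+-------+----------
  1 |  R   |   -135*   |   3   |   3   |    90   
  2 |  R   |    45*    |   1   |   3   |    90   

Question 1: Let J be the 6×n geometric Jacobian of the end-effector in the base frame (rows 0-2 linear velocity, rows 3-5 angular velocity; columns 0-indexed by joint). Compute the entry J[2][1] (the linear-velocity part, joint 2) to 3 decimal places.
axis z_1 = (-0.7071,0.7071,0.0000); lever o_n−o_1 = (-2.2071,-0.7929,2.1213)
cross product → J_v[:, 1] = (1.5000,1.5000,2.1213)
J_ω[:, 1] = z_1
entry J[2][1] = 2.1213

2.121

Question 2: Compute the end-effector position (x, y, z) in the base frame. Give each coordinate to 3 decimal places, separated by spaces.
-4.328 -2.914 5.121

after link 1: o_1 = (-2.1213, -2.1213, 3.0000)
after link 2: o_2 = (-4.3284, -2.9142, 5.1213)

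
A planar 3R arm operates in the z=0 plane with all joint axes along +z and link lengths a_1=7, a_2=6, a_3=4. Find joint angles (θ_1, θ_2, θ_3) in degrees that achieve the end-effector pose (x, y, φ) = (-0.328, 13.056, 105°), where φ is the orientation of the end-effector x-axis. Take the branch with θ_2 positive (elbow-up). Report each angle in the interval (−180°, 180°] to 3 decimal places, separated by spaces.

44.998 90.001 -29.999

wrist centre = target − a_3·(cos φ, sin φ) = (0.7073, 9.1923)
cos θ_2 = (84.9986−7²−6²)/(2·7·6) = -0.0000; θ_2 = 90.0010° (elbow-up)
β = atan2(9.1923,0.7073) = 85.6002°; ψ = atan2(6.0000,6.9999) = 40.6017°
θ_1 = β − ψ = 44.9985°
θ_3 = φ − θ_1 − θ_2 = -29.9995° (wrapped to (-180°,180°])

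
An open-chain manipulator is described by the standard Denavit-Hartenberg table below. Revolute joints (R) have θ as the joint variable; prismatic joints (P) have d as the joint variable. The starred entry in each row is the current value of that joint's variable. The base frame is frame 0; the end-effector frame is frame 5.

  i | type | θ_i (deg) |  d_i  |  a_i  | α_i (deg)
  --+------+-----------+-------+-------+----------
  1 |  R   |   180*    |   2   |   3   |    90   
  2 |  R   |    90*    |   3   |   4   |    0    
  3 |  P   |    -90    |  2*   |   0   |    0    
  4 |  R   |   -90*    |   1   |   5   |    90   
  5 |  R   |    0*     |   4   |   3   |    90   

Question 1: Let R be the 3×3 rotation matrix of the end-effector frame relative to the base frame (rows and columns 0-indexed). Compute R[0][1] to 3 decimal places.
End-effector y-axis (col 1 of R) = (1.0000,0.0000,-0.0000)
R[0][1] = 1.0000

1.000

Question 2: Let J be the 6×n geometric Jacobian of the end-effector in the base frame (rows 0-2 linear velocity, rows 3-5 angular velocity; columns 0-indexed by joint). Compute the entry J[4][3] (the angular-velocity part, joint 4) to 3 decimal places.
1.000

axis z_3 = (0.0000,1.0000,0.0000); lever o_n−o_3 = (4.0000,1.0000,-8.0000)
cross product → J_v[:, 3] = (-8.0000,0.0000,-4.0000)
J_ω[:, 3] = z_3
entry J[4][3] = 1.0000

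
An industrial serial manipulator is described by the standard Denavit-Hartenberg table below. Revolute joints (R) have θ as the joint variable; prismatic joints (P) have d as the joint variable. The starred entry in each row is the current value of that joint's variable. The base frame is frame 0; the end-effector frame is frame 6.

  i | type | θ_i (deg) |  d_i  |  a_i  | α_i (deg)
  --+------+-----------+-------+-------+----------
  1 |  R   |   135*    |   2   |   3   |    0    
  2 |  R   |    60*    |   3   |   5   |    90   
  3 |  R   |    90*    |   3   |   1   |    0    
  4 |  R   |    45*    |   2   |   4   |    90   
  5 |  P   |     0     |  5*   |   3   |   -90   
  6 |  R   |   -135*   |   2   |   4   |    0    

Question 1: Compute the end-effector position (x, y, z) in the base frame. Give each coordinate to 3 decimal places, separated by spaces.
after link 1: o_1 = (-2.1213, 2.1213, 2.0000)
after link 2: o_2 = (-6.9509, 0.8272, 5.0000)
after link 3: o_3 = (-7.7274, 3.7250, 6.0000)
after link 4: o_4 = (-5.5130, 6.3889, 8.8284)
after link 5: o_5 = (-6.8790, 6.0229, 14.4853)
after link 6: o_6 = (-11.2604, 6.9195, 14.4853)

-11.260 6.919 14.485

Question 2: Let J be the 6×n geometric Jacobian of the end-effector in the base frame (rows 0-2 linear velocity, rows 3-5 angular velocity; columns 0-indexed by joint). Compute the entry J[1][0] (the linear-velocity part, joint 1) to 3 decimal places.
-11.260

axis z_0 = ẑ; lever o_n−o_0 = (-11.2604,6.9195,14.4853)
cross product → J_v[:, 0] = (-6.9195,-11.2604,0.0000)
J_ω[:, 0] = z_0
entry J[1][0] = -11.2604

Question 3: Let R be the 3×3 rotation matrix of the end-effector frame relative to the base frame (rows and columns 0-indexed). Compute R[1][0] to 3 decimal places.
End-effector x-axis (col 0 of R) = (-0.9659,-0.2588,0.0000)
R[1][0] = -0.2588

-0.259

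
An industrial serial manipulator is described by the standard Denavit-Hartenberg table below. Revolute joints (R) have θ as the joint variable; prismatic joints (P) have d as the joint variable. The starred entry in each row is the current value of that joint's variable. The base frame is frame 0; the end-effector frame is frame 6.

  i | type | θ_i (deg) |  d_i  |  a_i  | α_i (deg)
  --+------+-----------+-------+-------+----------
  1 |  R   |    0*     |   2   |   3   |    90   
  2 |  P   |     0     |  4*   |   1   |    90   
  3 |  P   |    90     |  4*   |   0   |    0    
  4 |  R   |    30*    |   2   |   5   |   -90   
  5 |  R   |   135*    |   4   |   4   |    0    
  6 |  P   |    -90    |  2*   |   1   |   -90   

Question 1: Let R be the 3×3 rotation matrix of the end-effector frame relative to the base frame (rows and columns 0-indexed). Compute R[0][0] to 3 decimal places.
-0.354

End-effector x-axis (col 0 of R) = (-0.3536,-0.6124,0.7071)
R[0][0] = -0.3536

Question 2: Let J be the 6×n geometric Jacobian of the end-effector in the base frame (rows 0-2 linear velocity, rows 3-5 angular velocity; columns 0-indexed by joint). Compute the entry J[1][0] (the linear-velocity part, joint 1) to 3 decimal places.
-2.635

axis z_0 = ẑ; lever o_n−o_0 = (-2.6355,-3.4930,-0.4645)
cross product → J_v[:, 0] = (3.4930,-2.6355,0.0000)
J_ω[:, 0] = z_0
entry J[1][0] = -2.6355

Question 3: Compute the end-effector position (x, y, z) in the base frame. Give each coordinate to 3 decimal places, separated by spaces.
after link 1: o_1 = (3.0000, 0.0000, 2.0000)
after link 2: o_2 = (4.0000, -4.0000, 2.0000)
after link 3: o_3 = (4.0000, -4.0000, -2.0000)
after link 4: o_4 = (1.5000, -8.3301, -4.0000)
after link 5: o_5 = (-0.5499, -3.8806, -1.1716)
after link 6: o_6 = (-2.6355, -3.4930, -0.4645)

-2.635 -3.493 -0.464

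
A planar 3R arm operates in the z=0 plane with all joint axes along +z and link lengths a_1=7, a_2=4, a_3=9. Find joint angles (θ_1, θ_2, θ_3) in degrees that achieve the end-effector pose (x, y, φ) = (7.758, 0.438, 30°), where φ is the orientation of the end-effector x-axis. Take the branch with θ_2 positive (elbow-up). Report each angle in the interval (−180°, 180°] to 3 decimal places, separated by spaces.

-120.003 150.003 0.000

wrist centre = target − a_3·(cos φ, sin φ) = (-0.0362, -4.0620)
cos θ_2 = (16.5012−7²−4²)/(2·7·4) = -0.8661; θ_2 = 150.0029° (elbow-up)
β = atan2(-4.0620,-0.0362) = -90.5110°; ψ = atan2(1.9998,3.5358) = 29.4922°
θ_1 = β − ψ = -120.0032°
θ_3 = φ − θ_1 − θ_2 = 0.0003° (wrapped to (-180°,180°])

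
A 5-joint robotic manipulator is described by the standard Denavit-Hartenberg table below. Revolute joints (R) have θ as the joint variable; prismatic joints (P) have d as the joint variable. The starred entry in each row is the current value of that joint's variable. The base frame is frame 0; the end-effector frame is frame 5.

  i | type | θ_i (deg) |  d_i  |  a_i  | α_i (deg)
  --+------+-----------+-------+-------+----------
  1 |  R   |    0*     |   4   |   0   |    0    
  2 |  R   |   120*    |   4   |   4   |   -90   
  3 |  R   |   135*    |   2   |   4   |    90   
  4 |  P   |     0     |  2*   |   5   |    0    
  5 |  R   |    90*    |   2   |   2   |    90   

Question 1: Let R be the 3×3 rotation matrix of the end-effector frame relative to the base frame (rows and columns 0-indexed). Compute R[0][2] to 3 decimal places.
0.354

End-effector z-axis (col 2 of R) = (0.3536,-0.6124,-0.7071)
R[0][2] = 0.3536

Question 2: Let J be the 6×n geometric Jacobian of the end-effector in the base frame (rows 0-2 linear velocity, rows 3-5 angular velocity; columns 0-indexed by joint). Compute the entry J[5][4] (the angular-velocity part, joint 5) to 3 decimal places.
-0.707

axis z_4 = (-0.3536,0.6124,-0.7071); lever o_n−o_4 = (-2.4392,0.2247,-1.4142)
cross product → J_v[:, 4] = (-0.7071,1.2247,1.4142)
J_ω[:, 4] = z_4
entry J[5][4] = -0.7071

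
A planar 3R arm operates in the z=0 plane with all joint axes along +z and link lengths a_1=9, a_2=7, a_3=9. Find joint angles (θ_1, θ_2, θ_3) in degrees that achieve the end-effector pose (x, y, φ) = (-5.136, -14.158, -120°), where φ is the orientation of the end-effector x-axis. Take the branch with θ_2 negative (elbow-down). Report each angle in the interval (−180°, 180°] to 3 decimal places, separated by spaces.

-45.000 -135.002 60.001

wrist centre = target − a_3·(cos φ, sin φ) = (-0.6360, -6.3638)
cos θ_2 = (40.9021−9²−7²)/(2·9·7) = -0.7071; θ_2 = -135.0016° (elbow-down)
β = atan2(-6.3638,-0.6360) = -95.7072°; ψ = atan2(-4.9496,4.0501) = -50.7076°
θ_1 = β − ψ = -44.9996°
θ_3 = φ − θ_1 − θ_2 = 60.0012° (wrapped to (-180°,180°])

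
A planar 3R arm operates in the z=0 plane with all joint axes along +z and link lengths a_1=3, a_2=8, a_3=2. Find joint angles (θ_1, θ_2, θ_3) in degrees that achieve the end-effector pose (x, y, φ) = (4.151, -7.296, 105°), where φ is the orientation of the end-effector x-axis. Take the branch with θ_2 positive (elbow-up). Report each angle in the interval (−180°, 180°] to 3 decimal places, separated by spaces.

-96.316 44.986 156.330

wrist centre = target − a_3·(cos φ, sin φ) = (4.6686, -9.2279)
cos θ_2 = (106.9494−3²−8²)/(2·3·8) = 0.7073; θ_2 = 44.9860° (elbow-up)
β = atan2(-9.2279,4.6686) = -63.1638°; ψ = atan2(5.6555,8.6582) = 33.1521°
θ_1 = β − ψ = -96.3160°
θ_3 = φ − θ_1 − θ_2 = 156.3300° (wrapped to (-180°,180°])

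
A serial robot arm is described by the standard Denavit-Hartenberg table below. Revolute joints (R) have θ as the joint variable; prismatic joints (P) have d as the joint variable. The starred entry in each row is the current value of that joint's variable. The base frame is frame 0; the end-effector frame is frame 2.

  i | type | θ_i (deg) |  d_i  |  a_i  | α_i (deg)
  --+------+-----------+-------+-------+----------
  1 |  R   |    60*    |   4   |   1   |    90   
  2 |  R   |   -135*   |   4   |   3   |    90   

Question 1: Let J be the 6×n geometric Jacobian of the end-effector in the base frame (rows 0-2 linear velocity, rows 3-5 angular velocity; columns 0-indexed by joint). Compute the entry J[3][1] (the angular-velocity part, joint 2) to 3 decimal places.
axis z_1 = (0.8660,-0.5000,0.0000); lever o_n−o_1 = (2.4034,-3.8371,-2.1213)
cross product → J_v[:, 1] = (1.0607,1.8371,-2.1213)
J_ω[:, 1] = z_1
entry J[3][1] = 0.8660

0.866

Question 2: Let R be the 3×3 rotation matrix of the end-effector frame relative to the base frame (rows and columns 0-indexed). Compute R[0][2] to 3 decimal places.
-0.354

End-effector z-axis (col 2 of R) = (-0.3536,-0.6124,0.7071)
R[0][2] = -0.3536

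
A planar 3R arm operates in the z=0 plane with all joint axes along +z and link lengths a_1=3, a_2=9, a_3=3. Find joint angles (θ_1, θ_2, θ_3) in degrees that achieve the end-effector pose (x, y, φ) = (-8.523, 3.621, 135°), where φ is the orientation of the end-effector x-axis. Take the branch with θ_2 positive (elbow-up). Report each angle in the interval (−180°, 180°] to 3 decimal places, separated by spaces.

29.991 150.009 -44.999

wrist centre = target − a_3·(cos φ, sin φ) = (-6.4017, 1.4997)
cos θ_2 = (43.2305−3²−9²)/(2·3·9) = -0.8661; θ_2 = 150.0087° (elbow-up)
β = atan2(1.4997,-6.4017) = 166.8154°; ψ = atan2(4.4988,-4.7949) = 136.8248°
θ_1 = β − ψ = 29.9907°
θ_3 = φ − θ_1 − θ_2 = -44.9993° (wrapped to (-180°,180°])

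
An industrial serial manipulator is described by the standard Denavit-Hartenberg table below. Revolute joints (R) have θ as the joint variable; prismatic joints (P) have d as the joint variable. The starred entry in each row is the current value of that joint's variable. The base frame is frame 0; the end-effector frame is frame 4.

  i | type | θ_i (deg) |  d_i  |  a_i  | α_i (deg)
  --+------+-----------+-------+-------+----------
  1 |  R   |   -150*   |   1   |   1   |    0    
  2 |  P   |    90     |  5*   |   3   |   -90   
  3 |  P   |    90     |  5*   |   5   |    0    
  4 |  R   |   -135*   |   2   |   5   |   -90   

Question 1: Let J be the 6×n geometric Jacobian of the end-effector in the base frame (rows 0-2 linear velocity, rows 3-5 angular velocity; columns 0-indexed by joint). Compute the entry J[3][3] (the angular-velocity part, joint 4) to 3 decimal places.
0.866

axis z_3 = (0.8660,0.5000,0.0000); lever o_n−o_3 = (3.4998,-2.0619,3.5355)
cross product → J_v[:, 3] = (1.7678,-3.0619,-3.5355)
J_ω[:, 3] = z_3
entry J[3][3] = 0.8660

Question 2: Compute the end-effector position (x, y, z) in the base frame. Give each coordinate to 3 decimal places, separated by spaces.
8.464 -2.660 4.536

after link 1: o_1 = (-0.8660, -0.5000, 1.0000)
after link 2: o_2 = (0.6340, -3.0981, 6.0000)
after link 3: o_3 = (4.9641, -0.5981, 1.0000)
after link 4: o_4 = (8.4639, -2.6599, 4.5355)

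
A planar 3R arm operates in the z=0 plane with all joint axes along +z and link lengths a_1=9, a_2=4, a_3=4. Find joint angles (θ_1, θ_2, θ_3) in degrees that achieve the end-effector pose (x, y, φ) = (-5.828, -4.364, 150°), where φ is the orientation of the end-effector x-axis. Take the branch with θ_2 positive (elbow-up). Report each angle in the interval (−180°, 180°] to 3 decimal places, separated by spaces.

wrist centre = target − a_3·(cos φ, sin φ) = (-2.3639, -6.3640)
cos θ_2 = (46.0885−9²−4²)/(2·9·4) = -0.7071; θ_2 = 134.9998° (elbow-up)
β = atan2(-6.3640,-2.3639) = -110.3774°; ψ = atan2(2.8284,6.1716) = 24.6220°
θ_1 = β − ψ = -134.9994°
θ_3 = φ − θ_1 − θ_2 = 149.9997° (wrapped to (-180°,180°])

-134.999 135.000 150.000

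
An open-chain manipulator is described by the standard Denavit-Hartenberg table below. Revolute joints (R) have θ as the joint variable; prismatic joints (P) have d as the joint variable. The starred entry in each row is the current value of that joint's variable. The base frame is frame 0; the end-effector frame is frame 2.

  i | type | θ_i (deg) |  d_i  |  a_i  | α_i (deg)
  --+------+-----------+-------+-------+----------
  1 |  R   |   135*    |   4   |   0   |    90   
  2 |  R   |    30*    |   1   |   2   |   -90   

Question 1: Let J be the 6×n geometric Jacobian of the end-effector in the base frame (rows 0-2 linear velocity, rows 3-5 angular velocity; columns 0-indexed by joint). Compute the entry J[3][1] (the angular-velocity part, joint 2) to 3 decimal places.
axis z_1 = (0.7071,0.7071,0.0000); lever o_n−o_1 = (-0.5176,1.9319,1.0000)
cross product → J_v[:, 1] = (0.7071,-0.7071,1.7321)
J_ω[:, 1] = z_1
entry J[3][1] = 0.7071

0.707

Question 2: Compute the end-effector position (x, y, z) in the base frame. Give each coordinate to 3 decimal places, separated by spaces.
-0.518 1.932 5.000

after link 1: o_1 = (0.0000, 0.0000, 4.0000)
after link 2: o_2 = (-0.5176, 1.9319, 5.0000)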